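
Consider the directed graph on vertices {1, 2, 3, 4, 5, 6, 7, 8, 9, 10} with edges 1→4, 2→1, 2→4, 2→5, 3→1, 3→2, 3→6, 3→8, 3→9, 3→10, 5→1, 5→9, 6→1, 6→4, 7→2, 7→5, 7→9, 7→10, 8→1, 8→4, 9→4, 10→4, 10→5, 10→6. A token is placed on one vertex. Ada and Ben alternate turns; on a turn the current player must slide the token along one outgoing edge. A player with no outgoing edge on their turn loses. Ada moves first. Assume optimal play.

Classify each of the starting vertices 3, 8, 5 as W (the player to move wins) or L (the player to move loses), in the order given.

Positions with no move are L. A position that does have a move is losing for the player to move precisely when every available move leads to a winning position for the opponent. Fill in the labels:
Every edge goes from a vertex to one that appears earlier in the order 4, 9, 1, 5, 6, 10, 8, 2, 3, 7, so processing vertices in that order labels each vertex after all of its successors.
4: no outgoing edge → L
9: W (go to 4, an L position)
1: W (go to 4, an L position)
5: L (options 1(W), 9(W) are all W)
6: W (go to 4, an L position)
10: W (go to 5, an L position)
8: W (go to 4, an L position)
2: W (go to 5, an L position)
3: L (options 2(W), 8(W), 10(W), 6(W), 1(W), 9(W) are all W)
7: W (go to 5, an L position)

3: L, 8: W, 5: L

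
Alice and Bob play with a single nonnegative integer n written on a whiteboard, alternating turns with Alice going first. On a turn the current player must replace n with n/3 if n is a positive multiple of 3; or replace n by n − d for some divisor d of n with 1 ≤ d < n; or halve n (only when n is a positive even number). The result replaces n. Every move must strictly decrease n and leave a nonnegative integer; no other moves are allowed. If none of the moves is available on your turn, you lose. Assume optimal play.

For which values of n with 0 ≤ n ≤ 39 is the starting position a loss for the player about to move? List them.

0, 1, 4, 7, 9, 11, 13, 15, 17, 19, 23, 25, 28, 31, 36

Work bottom-up. With no move the player to move loses. Otherwise the position is W if at least one move leads to an L position for the opponent, and L if every move leads to a W.
n=0: no move → L
n=1: no move → L
n=2: reaches L-position 1 → W
n=3: reaches L-position 1 → W
n=4: only reaches 2(W), 3(W), all W → L
n=5: reaches L-position 4 → W
n=6: reaches L-position 4 → W
n=7: only reaches 6(W), which is W → L
n=8: reaches L-position 4 → W
n=9: only reaches 3(W), 6(W), 8(W), all W → L
n=10: reaches L-position 9 → W
n=11: only reaches 10(W), which is W → L
n=12: reaches L-position 4 → W
n=13: only reaches 12(W), which is W → L
n=14: reaches L-position 7 → W
n=15: only reaches 5(W), 10(W), 12(W), 14(W), all W → L
n=16: reaches L-position 15 → W
n=17: only reaches 16(W), which is W → L
n=18: reaches L-position 9 → W
n=19: only reaches 18(W), which is W → L
n=20: reaches L-position 15 → W
n=21: reaches L-position 7 → W
n=22: reaches L-position 11 → W
n=23: only reaches 22(W), which is W → L
n=24: reaches L-position 23 → W
n=25: only reaches 20(W), 24(W), all W → L
n=26: reaches L-position 13 → W
n=27: reaches L-position 9 → W
n=28: only reaches 14(W), 21(W), 24(W), 26(W), 27(W), all W → L
n=29: reaches L-position 28 → W
n=30: reaches L-position 15 → W
n=31: only reaches 30(W), which is W → L
n=32: reaches L-position 28 → W
n=33: reaches L-position 11 → W
n=34: reaches L-position 17 → W
n=35: reaches L-position 28 → W
n=36: only reaches 12(W), 18(W), 24(W), 27(W), 30(W), 32(W), 33(W), 34(W), 35(W), all W → L
n=37: reaches L-position 36 → W
n=38: reaches L-position 19 → W
n=39: reaches L-position 13 → W
The losing starting values of n are exactly the entries labelled L in this table (15 of them).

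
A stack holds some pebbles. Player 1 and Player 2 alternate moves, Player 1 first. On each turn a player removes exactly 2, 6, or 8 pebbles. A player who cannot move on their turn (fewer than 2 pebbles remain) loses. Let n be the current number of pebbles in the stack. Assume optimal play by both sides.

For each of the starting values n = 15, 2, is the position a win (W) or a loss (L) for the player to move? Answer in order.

Label each position W (a win for the player to move) or L (a loss). A position with no legal move is L; any other position is W exactly when some move reaches an L, and L when every move reaches a W.
n=0: no move → L
n=1: no move → L
n=2: reaches L-position 0 → W
n=3: reaches L-position 1 → W
n=4: only reaches 2(W), which is W → L
n=5: only reaches 3(W), which is W → L
n=6: reaches L-position 4 → W
n=7: reaches L-position 5 → W
n=8: reaches L-position 0 → W
n=9: reaches L-position 1 → W
n=10: reaches L-position 4 → W
n=11: reaches L-position 5 → W
n=12: reaches L-position 4 → W
n=13: reaches L-position 5 → W
n=14: only reaches 12(W), 8(W), 6(W), all W → L
n=15: only reaches 13(W), 9(W), 7(W), all W → L

15: L, 2: W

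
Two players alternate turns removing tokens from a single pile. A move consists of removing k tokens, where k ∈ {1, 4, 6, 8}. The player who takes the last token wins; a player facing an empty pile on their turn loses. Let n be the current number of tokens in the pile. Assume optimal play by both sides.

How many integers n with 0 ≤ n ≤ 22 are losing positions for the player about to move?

8

Use the standard recursion: the mover loses at a terminal position; elsewhere, the mover wins exactly when some move hands the opponent an L position.
n=0: no move → L
n=1: W (go to 0, an L position)
n=2: L (sole option 1(W) is W)
n=3: W (go to 2, an L position)
n=4: W (go to 0, an L position)
n=5: L (options 4(W), 1(W) are all W)
n=6: W (go to 5, an L position)
n=7: L (options 6(W), 3(W), 1(W) are all W)
n=8: W (go to 7, an L position)
n=9: W (go to 5, an L position)
n=10: W (go to 2, an L position)
n=11: W (go to 7, an L position)
n=12: L (options 11(W), 8(W), 6(W), 4(W) are all W)
n=13: W (go to 12, an L position)
n=14: L (options 13(W), 10(W), 8(W), 6(W) are all W)
n=15: W (go to 14, an L position)
n=16: W (go to 12, an L position)
n=17: L (options 16(W), 13(W), 11(W), 9(W) are all W)
n=18: W (go to 17, an L position)
n=19: L (options 18(W), 15(W), 13(W), 11(W) are all W)
n=20: W (go to 19, an L position)
n=21: W (go to 17, an L position)
n=22: W (go to 14, an L position)
L entries with 0 ≤ n ≤ 22: n = 0, 2, 5, 7, 12, 14, 17, 19; that makes 8.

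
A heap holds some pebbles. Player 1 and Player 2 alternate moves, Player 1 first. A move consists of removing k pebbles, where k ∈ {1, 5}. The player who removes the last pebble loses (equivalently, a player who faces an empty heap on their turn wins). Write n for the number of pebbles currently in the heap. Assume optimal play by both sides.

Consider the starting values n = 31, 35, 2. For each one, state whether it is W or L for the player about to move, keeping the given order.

Use the standard recursion: the mover wins at a terminal position; elsewhere, the mover wins exactly when some move hands the opponent an L position.
n=0: no move; the opponent has just taken the last pebble and therefore loses → W
n=1: only reaches 0(W), which is W → L
n=2: reaches L-position 1 → W
n=3: only reaches 2(W), which is W → L
n=4: reaches L-position 3 → W
n=5: only reaches 4(W), 0(W), all W → L
n=6: reaches L-position 5 → W
n=7: only reaches 6(W), 2(W), all W → L
n=8: reaches L-position 7 → W
n=9: only reaches 8(W), 4(W), all W → L
n=10: reaches L-position 9 → W
n=11: only reaches 10(W), 6(W), all W → L
n=12: reaches L-position 11 → W
n=13: only reaches 12(W), 8(W), all W → L
n=14: reaches L-position 13 → W
n=15: only reaches 14(W), 10(W), all W → L
n=16: reaches L-position 15 → W
n=17: only reaches 16(W), 12(W), all W → L
n=18: reaches L-position 17 → W
n=19: only reaches 18(W), 14(W), all W → L
n=20: reaches L-position 19 → W
n=21: only reaches 20(W), 16(W), all W → L
n=22: reaches L-position 21 → W
n=23: only reaches 22(W), 18(W), all W → L
n=24: reaches L-position 23 → W
n=25: only reaches 24(W), 20(W), all W → L
n=26: reaches L-position 25 → W
n=27: only reaches 26(W), 22(W), all W → L
n=28: reaches L-position 27 → W
n=29: only reaches 28(W), 24(W), all W → L
n=30: reaches L-position 29 → W
n=31: only reaches 30(W), 26(W), all W → L
n=32: reaches L-position 31 → W
n=33: only reaches 32(W), 28(W), all W → L
n=34: reaches L-position 33 → W
n=35: only reaches 34(W), 30(W), all W → L

31: L, 35: L, 2: W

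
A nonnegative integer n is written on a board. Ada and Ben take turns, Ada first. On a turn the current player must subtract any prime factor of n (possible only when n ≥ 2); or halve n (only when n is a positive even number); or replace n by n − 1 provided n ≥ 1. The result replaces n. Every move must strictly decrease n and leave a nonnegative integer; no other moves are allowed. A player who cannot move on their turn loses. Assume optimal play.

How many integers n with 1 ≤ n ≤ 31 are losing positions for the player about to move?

Work bottom-up. With no move the player to move loses. Otherwise the position is W if at least one move leads to an L position for the opponent, and L if every move leads to a W.
n=0: no move → L
n=1: W (go to 0, an L position)
n=2: W (go to 0, an L position)
n=3: W (go to 0, an L position)
n=4: L (options 2(W), 3(W) are all W)
n=5: W (go to 0, an L position)
n=6: W (go to 4, an L position)
n=7: W (go to 0, an L position)
n=8: W (go to 4, an L position)
n=9: L (options 6(W), 8(W) are all W)
n=10: W (go to 9, an L position)
n=11: W (go to 0, an L position)
n=12: W (go to 9, an L position)
n=13: W (go to 0, an L position)
n=14: L (options 7(W), 12(W), 13(W) are all W)
n=15: W (go to 14, an L position)
n=16: W (go to 14, an L position)
n=17: W (go to 0, an L position)
n=18: W (go to 9, an L position)
n=19: W (go to 0, an L position)
n=20: L (options 10(W), 15(W), 18(W), 19(W) are all W)
n=21: W (go to 14, an L position)
n=22: W (go to 20, an L position)
n=23: W (go to 0, an L position)
n=24: L (options 12(W), 21(W), 22(W), 23(W) are all W)
n=25: W (go to 20, an L position)
n=26: W (go to 24, an L position)
n=27: W (go to 24, an L position)
n=28: W (go to 14, an L position)
n=29: W (go to 0, an L position)
n=30: L (options 15(W), 25(W), 27(W), 28(W), 29(W) are all W)
n=31: W (go to 0, an L position)
L entries with 1 ≤ n ≤ 31 (n=0 is outside the asked range and is not counted): n = 4, 9, 14, 20, 24, 30; that makes 6.

6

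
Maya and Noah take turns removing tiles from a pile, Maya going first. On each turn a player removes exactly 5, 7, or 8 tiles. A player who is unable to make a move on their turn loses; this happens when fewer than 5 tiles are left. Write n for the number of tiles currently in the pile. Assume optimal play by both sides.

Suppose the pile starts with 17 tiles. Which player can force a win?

Classify positions by backward induction: terminal positions (no move available) are L. From any other position, the mover wins iff some move reaches an L.
n=0: no move → L
n=1: no move → L
n=2: no move → L
n=3: no move → L
n=4: no move → L
n=5: →0(L), so W
n=6: →1(L), so W
n=7: →2(L), so W
n=8: →3(L), so W
n=9: →4(L), so W
n=10: →3(L), so W
n=11: →4(L), so W
n=12: →4(L), so W
n=13: →8(W), 6(W), 5(W) — all W, so L
n=14: →9(W), 7(W), 6(W) — all W, so L
n=15: →10(W), 8(W), 7(W) — all W, so L
n=16: →11(W), 9(W), 8(W) — all W, so L
n=17: →12(W), 10(W), 9(W) — all W, so L
Every move from 17 reaches a W position, so the mover loses.

Noah wins.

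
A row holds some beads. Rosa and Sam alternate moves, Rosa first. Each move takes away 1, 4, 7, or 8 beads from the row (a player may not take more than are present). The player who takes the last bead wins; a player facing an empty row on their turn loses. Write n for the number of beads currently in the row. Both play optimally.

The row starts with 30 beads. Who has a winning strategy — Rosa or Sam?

Work bottom-up. With no move the player to move loses. Otherwise the position is W if at least one move leads to an L position for the opponent, and L if every move leads to a W.
n=0: no move → L
n=1: →0(L), so W
n=2: →1(W) only, which is W, so L
n=3: →2(L), so W
n=4: →0(L), so W
n=5: →4(W), 1(W) — all W, so L
n=6: →5(L), so W
n=7: →0(L), so W
n=8: →0(L), so W
n=9: →5(L), so W
n=10: →2(L), so W
n=11: →10(W), 7(W), 4(W), 3(W) — all W, so L
n=12: →11(L), so W
n=13: →5(L), so W
n=14: →13(W), 10(W), 7(W), 6(W) — all W, so L
n=15: →14(L), so W
n=16: →15(W), 12(W), 9(W), 8(W) — all W, so L
n=17: →16(L), so W
n=18: →14(L), so W
n=19: →11(L), so W
n=20: →16(L), so W
n=21: →14(L), so W
n=22: →14(L), so W
n=23: →16(L), so W
n=24: →16(L), so W
n=25: →24(W), 21(W), 18(W), 17(W) — all W, so L
n=26: →25(L), so W
n=27: →26(W), 23(W), 20(W), 19(W) — all W, so L
n=28: →27(L), so W
n=29: →25(L), so W
n=30: →29(W), 26(W), 23(W), 22(W) — all W, so L
The starting position 30 is L: whatever Rosa does, the opponent receives a W position.

Sam wins.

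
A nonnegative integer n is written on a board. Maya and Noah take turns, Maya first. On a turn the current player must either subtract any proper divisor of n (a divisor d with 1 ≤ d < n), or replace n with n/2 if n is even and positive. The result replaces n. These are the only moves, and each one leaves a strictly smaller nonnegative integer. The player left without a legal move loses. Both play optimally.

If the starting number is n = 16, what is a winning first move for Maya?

Move to 15.

Build the W/L table. Terminal = L. A non-terminal position is W if it has a move to some L; otherwise it is L.
n=0: no move → L
n=1: no move → L
n=2: →1(L), so W
n=3: →2(W) only, which is W, so L
n=4: →3(L), so W
n=5: →4(W) only, which is W, so L
n=6: →3(L), so W
n=7: →6(W) only, which is W, so L
n=8: →7(L), so W
n=9: →6(W), 8(W) — all W, so L
n=10: →5(L), so W
n=11: →10(W) only, which is W, so L
n=12: →9(L), so W
n=13: →12(W) only, which is W, so L
n=14: →7(L), so W
n=15: →10(W), 12(W), 14(W) — all W, so L
n=16: →15(L), so W
From 16, the L positions reachable in one move are: 15.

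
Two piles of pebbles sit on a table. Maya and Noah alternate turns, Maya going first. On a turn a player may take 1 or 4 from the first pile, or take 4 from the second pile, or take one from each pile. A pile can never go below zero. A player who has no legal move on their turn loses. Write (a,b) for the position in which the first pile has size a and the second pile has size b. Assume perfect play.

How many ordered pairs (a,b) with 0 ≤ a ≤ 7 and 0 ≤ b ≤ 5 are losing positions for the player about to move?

Label each position W (a win for the player to move) or L (a loss). A position with no legal move is L; any other position is W exactly when some move reaches an L, and L when every move reaches a W.
Every move lowers a or b (never raises either), so fill the grid row by row in increasing a, and left to right within a row: each cell's successors are then already labelled.
      b=0  b=1  b=2  b=3  b=4  b=5
a=0:    L    L    L    L    W    W
a=1:    W    W    W    W    W    L
a=2:    L    L    L    L    W    W
a=3:    W    W    W    W    W    L
a=4:    W    W    W    W    L    W
a=5:    L    L    L    L    W    W
a=6:    W    W    W    W    W    L
a=7:    L    L    L    L    W    W
Cells with no legal move (terminal, hence L): (0,0), (0,1), (0,2), (0,3).
The remaining L cells, each justified by listing all of its moves:
(1,5): L (options (0,5)(W), (1,1)(W), (0,4)(W) are all W)
(2,0): L (sole option (1,0)(W) is W)
(2,1): L (options (1,1)(W), (1,0)(W) are all W)
(2,2): L (options (1,2)(W), (1,1)(W) are all W)
(2,3): L (options (1,3)(W), (1,2)(W) are all W)
(3,5): L (options (2,5)(W), (3,1)(W), (2,4)(W) are all W)
(4,4): L (options (3,4)(W), (0,4)(W), (4,0)(W), (3,3)(W) are all W)
(5,0): L (options (4,0)(W), (1,0)(W) are all W)
(5,1): L (options (4,1)(W), (1,1)(W), (4,0)(W) are all W)
(5,2): L (options (4,2)(W), (1,2)(W), (4,1)(W) are all W)
(5,3): L (options (4,3)(W), (1,3)(W), (4,2)(W) are all W)
(6,5): L (options (5,5)(W), (2,5)(W), (6,1)(W), (5,4)(W) are all W)
(7,0): L (options (6,0)(W), (3,0)(W) are all W)
(7,1): L (options (6,1)(W), (3,1)(W), (6,0)(W) are all W)
(7,2): L (options (6,2)(W), (3,2)(W), (6,1)(W) are all W)
(7,3): L (options (6,3)(W), (3,3)(W), (6,2)(W) are all W)
Every other cell has at least one move into one of the L cells above, so it is W.
L cells per row: a=0: 4, a=1: 1, a=2: 4, a=3: 1, a=4: 1, a=5: 4, a=6: 1, a=7: 4; total 20.

20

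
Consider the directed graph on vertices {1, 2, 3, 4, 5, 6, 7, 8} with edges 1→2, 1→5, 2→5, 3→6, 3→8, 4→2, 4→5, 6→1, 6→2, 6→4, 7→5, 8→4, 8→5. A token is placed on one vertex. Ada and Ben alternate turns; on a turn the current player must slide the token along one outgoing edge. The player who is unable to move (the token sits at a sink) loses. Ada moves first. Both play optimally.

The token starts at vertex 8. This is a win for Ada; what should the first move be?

Move to 5.

Build the W/L table. Terminal = L. A non-terminal position is W if it has a move to some L; otherwise it is L.
Every edge goes from a vertex to one that appears earlier in the order 5, 7, 2, 4, 1, 6, 8, 3, so processing vertices in that order labels each vertex after all of its successors.
5: no outgoing edge → L
7: can move to 5, which is L ⇒ W
2: can move to 5, which is L ⇒ W
4: can move to 5, which is L ⇒ W
1: can move to 5, which is L ⇒ W
6: moves to 1(W), 4(W), 2(W); every one is W ⇒ L
8: can move to 5, which is L ⇒ W
3: can move to 6, which is L ⇒ W
From 8, the L positions reachable in one move are: 5.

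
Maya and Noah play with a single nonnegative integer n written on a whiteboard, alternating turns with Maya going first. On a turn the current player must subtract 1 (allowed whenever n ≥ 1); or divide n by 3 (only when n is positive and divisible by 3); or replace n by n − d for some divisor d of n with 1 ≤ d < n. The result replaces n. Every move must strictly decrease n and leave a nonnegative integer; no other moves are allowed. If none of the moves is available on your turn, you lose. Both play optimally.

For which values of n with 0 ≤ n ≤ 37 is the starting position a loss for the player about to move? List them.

Label each position W (a win for the player to move) or L (a loss). A position with no legal move is L; any other position is W exactly when some move reaches an L, and L when every move reaches a W.
n=0: no move → L
n=1: W (go to 0, an L position)
n=2: L (sole option 1(W) is W)
n=3: W (go to 2, an L position)
n=4: W (go to 2, an L position)
n=5: L (sole option 4(W) is W)
n=6: W (go to 2, an L position)
n=7: L (sole option 6(W) is W)
n=8: W (go to 7, an L position)
n=9: L (options 3(W), 6(W), 8(W) are all W)
n=10: W (go to 5, an L position)
n=11: L (sole option 10(W) is W)
n=12: W (go to 9, an L position)
n=13: L (sole option 12(W) is W)
n=14: W (go to 7, an L position)
n=15: W (go to 5, an L position)
n=16: L (options 8(W), 12(W), 14(W), 15(W) are all W)
n=17: W (go to 16, an L position)
n=18: W (go to 9, an L position)
n=19: L (sole option 18(W) is W)
n=20: W (go to 16, an L position)
n=21: W (go to 7, an L position)
n=22: W (go to 11, an L position)
n=23: L (sole option 22(W) is W)
n=24: W (go to 16, an L position)
n=25: L (options 20(W), 24(W) are all W)
n=26: W (go to 13, an L position)
n=27: W (go to 9, an L position)
n=28: L (options 14(W), 21(W), 24(W), 26(W), 27(W) are all W)
n=29: W (go to 28, an L position)
n=30: W (go to 25, an L position)
n=31: L (sole option 30(W) is W)
n=32: W (go to 16, an L position)
n=33: W (go to 11, an L position)
n=34: L (options 17(W), 32(W), 33(W) are all W)
n=35: W (go to 28, an L position)
n=36: W (go to 34, an L position)
n=37: L (sole option 36(W) is W)
Reading off the rows marked L gives the requested list; there are 15 such values of n.

0, 2, 5, 7, 9, 11, 13, 16, 19, 23, 25, 28, 31, 34, 37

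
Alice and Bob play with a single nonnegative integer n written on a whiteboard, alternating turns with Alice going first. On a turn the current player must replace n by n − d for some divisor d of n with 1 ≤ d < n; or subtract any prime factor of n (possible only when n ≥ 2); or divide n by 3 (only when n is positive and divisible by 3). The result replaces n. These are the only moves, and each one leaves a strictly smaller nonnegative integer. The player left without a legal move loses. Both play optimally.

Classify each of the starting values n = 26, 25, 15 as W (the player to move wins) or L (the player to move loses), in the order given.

26: L, 25: W, 15: W

Positions with no move are L. A position that does have a move is losing for the player to move precisely when every available move leads to a winning position for the opponent. Fill in the labels:
n=0: no move → L
n=1: no move → L
n=2: can move to 0, which is L ⇒ W
n=3: can move to 0, which is L ⇒ W
n=4: moves to 2(W), 3(W); every one is W ⇒ L
n=5: can move to 0, which is L ⇒ W
n=6: can move to 4, which is L ⇒ W
n=7: can move to 0, which is L ⇒ W
n=8: can move to 4, which is L ⇒ W
n=9: moves to 3(W), 6(W), 8(W); every one is W ⇒ L
n=10: can move to 9, which is L ⇒ W
n=11: can move to 0, which is L ⇒ W
n=12: can move to 4, which is L ⇒ W
n=13: can move to 0, which is L ⇒ W
n=14: moves to 7(W), 12(W), 13(W); every one is W ⇒ L
n=15: can move to 14, which is L ⇒ W
n=16: can move to 14, which is L ⇒ W
n=17: can move to 0, which is L ⇒ W
n=18: can move to 9, which is L ⇒ W
n=19: can move to 0, which is L ⇒ W
n=20: moves to 10(W), 15(W), 16(W), 18(W), 19(W); every one is W ⇒ L
n=21: can move to 14, which is L ⇒ W
n=22: can move to 20, which is L ⇒ W
n=23: can move to 0, which is L ⇒ W
n=24: can move to 20, which is L ⇒ W
n=25: can move to 20, which is L ⇒ W
n=26: moves to 13(W), 24(W), 25(W); every one is W ⇒ L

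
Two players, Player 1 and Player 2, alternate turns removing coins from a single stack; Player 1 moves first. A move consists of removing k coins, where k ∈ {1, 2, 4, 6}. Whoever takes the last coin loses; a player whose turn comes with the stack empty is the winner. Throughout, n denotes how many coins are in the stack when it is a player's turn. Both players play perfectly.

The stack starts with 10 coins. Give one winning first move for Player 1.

Remove 1, leaving 9.

Work bottom-up. With no move the player to move wins. Otherwise the position is W if at least one move leads to an L position for the opponent, and L if every move leads to a W.
n=0: no move; the opponent has just taken the last coin and therefore loses → W
n=1: only reaches 0(W), which is W → L
n=2: reaches L-position 1 → W
n=3: reaches L-position 1 → W
n=4: only reaches 3(W), 2(W), 0(W), all W → L
n=5: reaches L-position 4 → W
n=6: reaches L-position 4 → W
n=7: reaches L-position 1 → W
n=8: reaches L-position 4 → W
n=9: only reaches 8(W), 7(W), 5(W), 3(W), all W → L
n=10: reaches L-position 9 → W
From 10, the L positions reachable in one move are: 9, 4. Any move reaching one of these is winning.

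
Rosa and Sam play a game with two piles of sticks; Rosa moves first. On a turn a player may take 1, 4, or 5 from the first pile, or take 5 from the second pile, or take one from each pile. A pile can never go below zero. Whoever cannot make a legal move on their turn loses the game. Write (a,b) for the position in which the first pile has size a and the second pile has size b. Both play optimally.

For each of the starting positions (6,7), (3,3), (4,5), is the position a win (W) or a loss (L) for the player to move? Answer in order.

(6,7): W, (3,3): W, (4,5): L

Label each position W (a win for the player to move) or L (a loss). A position with no legal move is L; any other position is W exactly when some move reaches an L, and L when every move reaches a W.
No move ever increases a pile, so every position that can arise here has a ≤ 6 and b ≤ 7; it is enough to label the cells with 0 ≤ a ≤ 6 and 0 ≤ b ≤ 7.
Every move lowers a or b (never raises either), so fill the grid row by row in increasing a, and left to right within a row: each cell's successors are then already labelled.
      b=0  b=1  b=2  b=3  b=4  b=5  b=6  b=7
a=0:    L    L    L    L    L    W    W    W
a=1:    W    W    W    W    W    W    L    L
a=2:    L    L    L    L    L    W    W    W
a=3:    W    W    W    W    W    W    L    L
a=4:    W    W    W    W    W    L    W    W
a=5:    W    W    W    W    W    W    W    W
a=6:    W    W    W    W    W    L    W    W
Cells with no legal move (terminal, hence L): (0,0), (0,1), (0,2), (0,3), (0,4).
The remaining L cells, each justified by listing all of its moves:
(1,6): L (options (0,6)(W), (1,1)(W), (0,5)(W) are all W)
(1,7): L (options (0,7)(W), (1,2)(W), (0,6)(W) are all W)
(2,0): L (sole option (1,0)(W) is W)
(2,1): L (options (1,1)(W), (1,0)(W) are all W)
(2,2): L (options (1,2)(W), (1,1)(W) are all W)
(2,3): L (options (1,3)(W), (1,2)(W) are all W)
(2,4): L (options (1,4)(W), (1,3)(W) are all W)
(3,6): L (options (2,6)(W), (3,1)(W), (2,5)(W) are all W)
(3,7): L (options (2,7)(W), (3,2)(W), (2,6)(W) are all W)
(4,5): L (options (3,5)(W), (0,5)(W), (4,0)(W), (3,4)(W) are all W)
(6,5): L (options (5,5)(W), (2,5)(W), (1,5)(W), (6,0)(W), (5,4)(W) are all W)
Every other cell has at least one move into one of the L cells above, so it is W.
(6,7): the move to (1,7) reaches an L cell, so W
(3,3): the move to (2,3) reaches an L cell, so W
(4,5): one of the L cells justified above, so L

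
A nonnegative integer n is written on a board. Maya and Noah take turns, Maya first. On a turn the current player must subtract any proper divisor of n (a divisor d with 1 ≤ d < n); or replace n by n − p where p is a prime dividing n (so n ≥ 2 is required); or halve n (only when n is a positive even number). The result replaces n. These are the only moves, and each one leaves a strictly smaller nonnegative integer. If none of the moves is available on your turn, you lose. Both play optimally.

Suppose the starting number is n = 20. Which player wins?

Label each position W (a win for the player to move) or L (a loss). A position with no legal move is L; any other position is W exactly when some move reaches an L, and L when every move reaches a W.
n=0: no move → L
n=1: no move → L
n=2: W (go to 0, an L position)
n=3: W (go to 0, an L position)
n=4: L (options 2(W), 3(W) are all W)
n=5: W (go to 0, an L position)
n=6: W (go to 4, an L position)
n=7: W (go to 0, an L position)
n=8: W (go to 4, an L position)
n=9: L (options 6(W), 8(W) are all W)
n=10: W (go to 9, an L position)
n=11: W (go to 0, an L position)
n=12: W (go to 9, an L position)
n=13: W (go to 0, an L position)
n=14: L (options 7(W), 12(W), 13(W) are all W)
n=15: W (go to 14, an L position)
n=16: W (go to 14, an L position)
n=17: W (go to 0, an L position)
n=18: W (go to 9, an L position)
n=19: W (go to 0, an L position)
n=20: L (options 10(W), 15(W), 16(W), 18(W), 19(W) are all W)
The starting position 20 is L: whatever Maya does, the opponent receives a W position.

Noah wins.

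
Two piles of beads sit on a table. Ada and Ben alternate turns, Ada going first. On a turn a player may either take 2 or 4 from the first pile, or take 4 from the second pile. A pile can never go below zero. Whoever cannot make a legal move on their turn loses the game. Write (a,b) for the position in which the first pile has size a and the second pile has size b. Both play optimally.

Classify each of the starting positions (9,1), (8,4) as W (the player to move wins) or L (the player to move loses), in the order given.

(9,1): W, (8,4): L

Positions with no move are L. A position that does have a move is losing for the player to move precisely when every available move leads to a winning position for the opponent. Fill in the labels:
No move ever increases a pile, so every position that can arise here has a ≤ 9 and b ≤ 4; it is enough to label the cells with 0 ≤ a ≤ 9 and 0 ≤ b ≤ 4.
Every move lowers a or b (never raises either), so fill the grid row by row in increasing a, and left to right within a row: each cell's successors are then already labelled.
      b=0  b=1  b=2  b=3  b=4
a=0:    L    L    L    L    W
a=1:    L    L    L    L    W
a=2:    W    W    W    W    L
a=3:    W    W    W    W    L
a=4:    W    W    W    W    W
a=5:    W    W    W    W    W
a=6:    L    L    L    L    W
a=7:    L    L    L    L    W
a=8:    W    W    W    W    L
a=9:    W    W    W    W    L
Cells with no legal move (terminal, hence L): (0,0), (0,1), (0,2), (0,3), (1,0), (1,1), (1,2), (1,3).
The remaining L cells, each justified by listing all of its moves:
(2,4): →(0,4)(W), (2,0)(W) — all W, so L
(3,4): →(1,4)(W), (3,0)(W) — all W, so L
(6,0): →(4,0)(W), (2,0)(W) — all W, so L
(6,1): →(4,1)(W), (2,1)(W) — all W, so L
(6,2): →(4,2)(W), (2,2)(W) — all W, so L
(6,3): →(4,3)(W), (2,3)(W) — all W, so L
(7,0): →(5,0)(W), (3,0)(W) — all W, so L
(7,1): →(5,1)(W), (3,1)(W) — all W, so L
(7,2): →(5,2)(W), (3,2)(W) — all W, so L
(7,3): →(5,3)(W), (3,3)(W) — all W, so L
(8,4): →(6,4)(W), (4,4)(W), (8,0)(W) — all W, so L
(9,4): →(7,4)(W), (5,4)(W), (9,0)(W) — all W, so L
Every other cell has at least one move into one of the L cells above, so it is W.
(9,1): the move to (7,1) reaches an L cell, so W
(8,4): one of the L cells justified above, so L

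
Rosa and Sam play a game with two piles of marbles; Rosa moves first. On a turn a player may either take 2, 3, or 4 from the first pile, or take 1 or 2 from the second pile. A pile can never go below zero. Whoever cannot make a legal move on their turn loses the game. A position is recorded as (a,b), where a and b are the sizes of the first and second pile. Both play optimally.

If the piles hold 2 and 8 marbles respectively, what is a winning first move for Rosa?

Compute win/loss labels from the base case upward. A position with no move is L. Any other position is W if it can reach an L in one move, else L.
No move ever increases a pile, so every position that can arise here has a ≤ 2 and b ≤ 8; it is enough to label the cells with 0 ≤ a ≤ 2 and 0 ≤ b ≤ 8.
Every move lowers a or b (never raises either), so fill the grid row by row in increasing a, and left to right within a row: each cell's successors are then already labelled.
      b=0  b=1  b=2  b=3  b=4  b=5  b=6  b=7  b=8
a=0:    L    W    W    L    W    W    L    W    W
a=1:    L    W    W    L    W    W    L    W    W
a=2:    W    L    W    W    L    W    W    L    W
Cells with no legal move (terminal, hence L): (0,0), (1,0).
The remaining L cells, each justified by listing all of its moves:
(0,3): L (options (0,2)(W), (0,1)(W) are all W)
(0,6): L (options (0,5)(W), (0,4)(W) are all W)
(1,3): L (options (1,2)(W), (1,1)(W) are all W)
(1,6): L (options (1,5)(W), (1,4)(W) are all W)
(2,1): L (options (0,1)(W), (2,0)(W) are all W)
(2,4): L (options (0,4)(W), (2,3)(W), (2,2)(W) are all W)
(2,7): L (options (0,7)(W), (2,6)(W), (2,5)(W) are all W)
Every other cell has at least one move into one of the L cells above, so it is W.
From (2,8), the L positions reachable in one move are: (2,7).

Move to (2,7).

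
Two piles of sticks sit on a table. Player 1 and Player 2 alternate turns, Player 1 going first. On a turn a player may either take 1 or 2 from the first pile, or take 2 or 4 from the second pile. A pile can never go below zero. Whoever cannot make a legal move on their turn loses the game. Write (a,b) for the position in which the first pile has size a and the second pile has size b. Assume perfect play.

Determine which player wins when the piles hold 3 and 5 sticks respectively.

Build the W/L table. Terminal = L. A non-terminal position is W if it has a move to some L; otherwise it is L.
No move ever increases a pile, so every position that can arise here has a ≤ 3 and b ≤ 5; it is enough to label the cells with 0 ≤ a ≤ 3 and 0 ≤ b ≤ 5.
Every move lowers a or b (never raises either), so fill the grid row by row in increasing a, and left to right within a row: each cell's successors are then already labelled.
      b=0  b=1  b=2  b=3  b=4  b=5
a=0:    L    L    W    W    W    W
a=1:    W    W    L    L    W    W
a=2:    W    W    W    W    L    L
a=3:    L    L    W    W    W    W
Cells with no legal move (terminal, hence L): (0,0), (0,1).
The remaining L cells, each justified by listing all of its moves:
(1,2): moves to (0,2)(W), (1,0)(W); every one is W ⇒ L
(1,3): moves to (0,3)(W), (1,1)(W); every one is W ⇒ L
(2,4): moves to (1,4)(W), (0,4)(W), (2,2)(W), (2,0)(W); every one is W ⇒ L
(2,5): moves to (1,5)(W), (0,5)(W), (2,3)(W), (2,1)(W); every one is W ⇒ L
(3,0): moves to (2,0)(W), (1,0)(W); every one is W ⇒ L
(3,1): moves to (2,1)(W), (1,1)(W); every one is W ⇒ L
Every other cell has at least one move into one of the L cells above, so it is W.
The starting position (3,5) is W: Player 1 should move to (2,5), handing over an L position.

Player 1 wins.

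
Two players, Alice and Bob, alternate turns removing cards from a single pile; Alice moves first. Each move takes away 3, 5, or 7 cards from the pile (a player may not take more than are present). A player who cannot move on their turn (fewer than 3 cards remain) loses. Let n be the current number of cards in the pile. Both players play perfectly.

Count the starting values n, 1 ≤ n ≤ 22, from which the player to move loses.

8

Work bottom-up. With no move the player to move loses. Otherwise the position is W if at least one move leads to an L position for the opponent, and L if every move leads to a W.
n=0: no move → L
n=1: no move → L
n=2: no move → L
n=3: can move to 0, which is L ⇒ W
n=4: can move to 1, which is L ⇒ W
n=5: can move to 2, which is L ⇒ W
n=6: can move to 1, which is L ⇒ W
n=7: can move to 2, which is L ⇒ W
n=8: can move to 1, which is L ⇒ W
n=9: can move to 2, which is L ⇒ W
n=10: moves to 7(W), 5(W), 3(W); every one is W ⇒ L
n=11: moves to 8(W), 6(W), 4(W); every one is W ⇒ L
n=12: moves to 9(W), 7(W), 5(W); every one is W ⇒ L
n=13: can move to 10, which is L ⇒ W
n=14: can move to 11, which is L ⇒ W
n=15: can move to 12, which is L ⇒ W
n=16: can move to 11, which is L ⇒ W
n=17: can move to 12, which is L ⇒ W
n=18: can move to 11, which is L ⇒ W
n=19: can move to 12, which is L ⇒ W
n=20: moves to 17(W), 15(W), 13(W); every one is W ⇒ L
n=21: moves to 18(W), 16(W), 14(W); every one is W ⇒ L
n=22: moves to 19(W), 17(W), 15(W); every one is W ⇒ L
L entries with 1 ≤ n ≤ 22 (n=0 is outside the asked range and is not counted): n = 1, 2, 10, 11, 12, 20, 21, 22; that makes 8.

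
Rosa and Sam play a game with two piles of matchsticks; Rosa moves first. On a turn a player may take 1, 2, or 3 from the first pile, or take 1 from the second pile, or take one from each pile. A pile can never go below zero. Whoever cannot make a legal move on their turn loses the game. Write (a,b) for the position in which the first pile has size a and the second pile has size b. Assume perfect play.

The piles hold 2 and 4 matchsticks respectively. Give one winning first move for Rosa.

Use the standard recursion: the mover loses at a terminal position; elsewhere, the mover wins exactly when some move hands the opponent an L position.
No move ever increases a pile, so every position that can arise here has a ≤ 2 and b ≤ 4; it is enough to label the cells with 0 ≤ a ≤ 2 and 0 ≤ b ≤ 4.
Every move lowers a or b (never raises either), so fill the grid row by row in increasing a, and left to right within a row: each cell's successors are then already labelled.
      b=0  b=1  b=2  b=3  b=4
a=0:    L    W    L    W    L
a=1:    W    W    W    W    W
a=2:    W    L    W    L    W
Cells with no legal move (terminal, hence L): (0,0).
The remaining L cells, each justified by listing all of its moves:
(0,2): →(0,1)(W) only, which is W, so L
(0,4): →(0,3)(W) only, which is W, so L
(2,1): →(1,1)(W), (0,1)(W), (2,0)(W), (1,0)(W) — all W, so L
(2,3): →(1,3)(W), (0,3)(W), (2,2)(W), (1,2)(W) — all W, so L
Every other cell has at least one move into one of the L cells above, so it is W.
From (2,4), the L positions reachable in one move are: (0,4), (2,3). Any move reaching one of these is winning.

Move to (0,4).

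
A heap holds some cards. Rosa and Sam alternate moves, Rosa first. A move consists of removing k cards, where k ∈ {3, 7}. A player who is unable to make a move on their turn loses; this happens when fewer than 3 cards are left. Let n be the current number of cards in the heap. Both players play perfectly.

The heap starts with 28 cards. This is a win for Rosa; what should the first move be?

Remove 7, leaving 21.

Use the standard recursion: the mover loses at a terminal position; elsewhere, the mover wins exactly when some move hands the opponent an L position.
n=0: no move → L
n=1: no move → L
n=2: no move → L
n=3: W (go to 0, an L position)
n=4: W (go to 1, an L position)
n=5: W (go to 2, an L position)
n=6: L (sole option 3(W) is W)
n=7: W (go to 0, an L position)
n=8: W (go to 1, an L position)
n=9: W (go to 6, an L position)
n=10: L (options 7(W), 3(W) are all W)
n=11: L (options 8(W), 4(W) are all W)
n=12: L (options 9(W), 5(W) are all W)
n=13: W (go to 10, an L position)
n=14: W (go to 11, an L position)
n=15: W (go to 12, an L position)
n=16: L (options 13(W), 9(W) are all W)
n=17: W (go to 10, an L position)
n=18: W (go to 11, an L position)
n=19: W (go to 16, an L position)
n=20: L (options 17(W), 13(W) are all W)
n=21: L (options 18(W), 14(W) are all W)
n=22: L (options 19(W), 15(W) are all W)
n=23: W (go to 20, an L position)
n=24: W (go to 21, an L position)
n=25: W (go to 22, an L position)
n=26: L (options 23(W), 19(W) are all W)
n=27: W (go to 20, an L position)
n=28: W (go to 21, an L position)
From 28, the L positions reachable in one move are: 21.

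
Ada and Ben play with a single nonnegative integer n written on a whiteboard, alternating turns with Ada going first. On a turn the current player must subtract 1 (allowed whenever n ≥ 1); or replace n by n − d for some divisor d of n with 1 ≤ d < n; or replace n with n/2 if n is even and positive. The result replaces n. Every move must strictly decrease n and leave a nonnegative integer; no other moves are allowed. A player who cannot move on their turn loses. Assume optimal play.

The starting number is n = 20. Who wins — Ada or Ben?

Build the W/L table. Terminal = L. A non-terminal position is W if it has a move to some L; otherwise it is L.
n=0: no move → L
n=1: W (go to 0, an L position)
n=2: L (sole option 1(W) is W)
n=3: W (go to 2, an L position)
n=4: W (go to 2, an L position)
n=5: L (sole option 4(W) is W)
n=6: W (go to 5, an L position)
n=7: L (sole option 6(W) is W)
n=8: W (go to 7, an L position)
n=9: L (options 6(W), 8(W) are all W)
n=10: W (go to 5, an L position)
n=11: L (sole option 10(W) is W)
n=12: W (go to 9, an L position)
n=13: L (sole option 12(W) is W)
n=14: W (go to 7, an L position)
n=15: L (options 10(W), 12(W), 14(W) are all W)
n=16: W (go to 15, an L position)
n=17: L (sole option 16(W) is W)
n=18: W (go to 9, an L position)
n=19: L (sole option 18(W) is W)
n=20: W (go to 15, an L position)
The starting position 20 is W: Ada should move to 15, handing over an L position.

Ada wins.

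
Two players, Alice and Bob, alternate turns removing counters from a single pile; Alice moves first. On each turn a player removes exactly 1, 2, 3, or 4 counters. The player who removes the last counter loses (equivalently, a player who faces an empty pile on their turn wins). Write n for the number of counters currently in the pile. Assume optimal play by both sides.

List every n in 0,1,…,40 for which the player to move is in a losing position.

1, 6, 11, 16, 21, 26, 31, 36

Build the W/L table. Terminal = W. A non-terminal position is W if it has a move to some L; otherwise it is L.
n=0: no move; the opponent has just taken the last counter and therefore loses → W
n=1: L (sole option 0(W) is W)
n=2: W (go to 1, an L position)
n=3: W (go to 1, an L position)
n=4: W (go to 1, an L position)
n=5: W (go to 1, an L position)
n=6: L (options 5(W), 4(W), 3(W), 2(W) are all W)
n=7: W (go to 6, an L position)
n=8: W (go to 6, an L position)
n=9: W (go to 6, an L position)
n=10: W (go to 6, an L position)
n=11: L (options 10(W), 9(W), 8(W), 7(W) are all W)
n=12: W (go to 11, an L position)
n=13: W (go to 11, an L position)
n=14: W (go to 11, an L position)
n=15: W (go to 11, an L position)
n=16: L (options 15(W), 14(W), 13(W), 12(W) are all W)
n=17: W (go to 16, an L position)
n=18: W (go to 16, an L position)
n=19: W (go to 16, an L position)
n=20: W (go to 16, an L position)
n=21: L (options 20(W), 19(W), 18(W), 17(W) are all W)
n=22: W (go to 21, an L position)
n=23: W (go to 21, an L position)
n=24: W (go to 21, an L position)
n=25: W (go to 21, an L position)
n=26: L (options 25(W), 24(W), 23(W), 22(W) are all W)
n=27: W (go to 26, an L position)
n=28: W (go to 26, an L position)
n=29: W (go to 26, an L position)
n=30: W (go to 26, an L position)
n=31: L (options 30(W), 29(W), 28(W), 27(W) are all W)
n=32: W (go to 31, an L position)
n=33: W (go to 31, an L position)
n=34: W (go to 31, an L position)
n=35: W (go to 31, an L position)
n=36: L (options 35(W), 34(W), 33(W), 32(W) are all W)
n=37: W (go to 36, an L position)
n=38: W (go to 36, an L position)
n=39: W (go to 36, an L position)
n=40: W (go to 36, an L position)
Reading off the rows marked L gives the requested list; there are 8 such values of n.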